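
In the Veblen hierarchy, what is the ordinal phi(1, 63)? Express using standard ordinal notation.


phi(1, 63):
phi(1, beta) = epsilon_beta (the beta-th epsilon number).
phi(1, 63) = epsilon_63

epsilon_63


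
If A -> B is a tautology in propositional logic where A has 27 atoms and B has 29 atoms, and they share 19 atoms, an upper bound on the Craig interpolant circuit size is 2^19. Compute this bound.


Shared atoms = 19
Craig interpolant size bound = 2^19
= 524288

524288


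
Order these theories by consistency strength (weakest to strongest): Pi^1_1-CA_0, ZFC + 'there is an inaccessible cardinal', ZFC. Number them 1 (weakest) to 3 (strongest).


Ordering by consistency strength:
1. Pi^1_1-CA_0
2. ZFC
3. ZFC + 'there is an inaccessible cardinal'


Pi^1_1-CA_0=1, ZFC + 'there is an inaccessible cardinal'=3, ZFC=2


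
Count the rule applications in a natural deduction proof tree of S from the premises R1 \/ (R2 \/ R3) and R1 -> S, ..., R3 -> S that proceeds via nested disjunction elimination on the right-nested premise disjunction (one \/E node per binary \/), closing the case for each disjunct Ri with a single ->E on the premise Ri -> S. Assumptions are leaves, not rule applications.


The premise R1 \/ (R2 \/ R3) contains 3 disjuncts, hence 2 binary \/ connectives.
- Each binary \/ is eliminated once: 2 \/E nodes.
- Each of the 3 cases Ri derives S by one ->E with Ri -> S: 3 ->E nodes.
Total = 2 + 3 = 5

5


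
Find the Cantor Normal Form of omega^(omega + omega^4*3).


omega^(omega + omega^4*3):
In ordinal addition a term is absorbed by a following term of strictly larger exponent: 1 < 4, so omega + omega^4*3 = omega^4*3.
omega raised to a CNF ordinal is a single CNF term: Result = omega^(omega^4*3)

omega^(omega^4*3)


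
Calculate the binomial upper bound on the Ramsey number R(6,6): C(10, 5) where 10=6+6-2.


R(6,6) <= C(6+6-2, 6-1) = C(10, 5)
C(10, 5) = 10! / (5! * 5!)
= 252

252


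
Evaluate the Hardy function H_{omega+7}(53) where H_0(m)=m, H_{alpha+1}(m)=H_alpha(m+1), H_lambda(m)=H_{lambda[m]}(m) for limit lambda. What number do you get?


H_{omega+7}(53):
Unwind the 7 successor steps: H_{omega+7}(53) = H_omega(53+7) = H_omega(60).
H_omega(m) = H_m(m) = m + m = 2m.
Result = 2 * 60 = 120

120


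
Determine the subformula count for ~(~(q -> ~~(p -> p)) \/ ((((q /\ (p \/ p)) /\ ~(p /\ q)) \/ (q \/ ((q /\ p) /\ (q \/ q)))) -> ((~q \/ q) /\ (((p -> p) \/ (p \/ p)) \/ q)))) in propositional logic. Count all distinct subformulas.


Formula: ~(~(q -> ~~(p -> p)) \/ ((((q /\ (p \/ p)) /\ ~(p /\ q)) \/ (q \/ ((q /\ p) /\ (q \/ q)))) -> ((~q \/ q) /\ (((p -> p) \/ (p \/ p)) \/ q))))
Subformulas found:
  1. p
  2. q
  3. ~q
  4. (p \/ p)
  5. (q /\ p)
  6. (p /\ q)
  7. (p -> p)
  8. (q \/ q)
  9. (~q \/ q)
  10. ~(p /\ q)
  11. ~(p -> p)
  12. ~~(p -> p)
  13. (q /\ (p \/ p))
  14. (q -> ~~(p -> p))
  15. ~(q -> ~~(p -> p))
  16. ((q /\ p) /\ (q \/ q))
  17. ((p -> p) \/ (p \/ p))
  18. (q \/ ((q /\ p) /\ (q \/ q)))
  19. (((p -> p) \/ (p \/ p)) \/ q)
  20. ((q /\ (p \/ p)) /\ ~(p /\ q))
  21. ((~q \/ q) /\ (((p -> p) \/ (p \/ p)) \/ q))
  22. (((q /\ (p \/ p)) /\ ~(p /\ q)) \/ (q \/ ((q /\ p) /\ (q \/ q))))
  23. ((((q /\ (p \/ p)) /\ ~(p /\ q)) \/ (q \/ ((q /\ p) /\ (q \/ q)))) -> ((~q \/ q) /\ (((p -> p) \/ (p \/ p)) \/ q)))
  24. (~(q -> ~~(p -> p)) \/ ((((q /\ (p \/ p)) /\ ~(p /\ q)) \/ (q \/ ((q /\ p) /\ (q \/ q)))) -> ((~q \/ q) /\ (((p -> p) \/ (p \/ p)) \/ q))))
  25. ~(~(q -> ~~(p -> p)) \/ ((((q /\ (p \/ p)) /\ ~(p /\ q)) \/ (q \/ ((q /\ p) /\ (q \/ q)))) -> ((~q \/ q) /\ (((p -> p) \/ (p \/ p)) \/ q))))
Total distinct subformulas = 25

25


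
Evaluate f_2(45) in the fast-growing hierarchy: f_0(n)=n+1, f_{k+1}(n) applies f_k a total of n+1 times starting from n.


f_2(45) = f_1^46(45)
f_1(m) = 2m + 1.
Iterating: f_1^k(n) = 2^k*(n+1) - 1.
f_2(45) = 2^46*(45+1) - 1 = 70368744177664*46 - 1 = 3236962232172543

3236962232172543


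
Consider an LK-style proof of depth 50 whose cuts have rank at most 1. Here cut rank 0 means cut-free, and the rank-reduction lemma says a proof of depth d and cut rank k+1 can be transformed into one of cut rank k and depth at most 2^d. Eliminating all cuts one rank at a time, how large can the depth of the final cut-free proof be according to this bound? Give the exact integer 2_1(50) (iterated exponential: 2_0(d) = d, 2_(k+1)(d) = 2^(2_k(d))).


Each rank reduction sends depth d to at most 2^d; cut rank r needs r reductions.
2_0(50) = 50
2_1(50) = 2^50 = 1125899906842624
Cut-free depth bound = 1125899906842624

1125899906842624


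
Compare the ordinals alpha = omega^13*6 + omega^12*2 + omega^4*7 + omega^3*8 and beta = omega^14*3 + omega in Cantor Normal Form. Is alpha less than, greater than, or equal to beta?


Compare term by term from highest exponent:
alpha = omega^13*6 + omega^12*2 + omega^4*7 + omega^3*8
beta = omega^14*3 + omega
Term 1: alpha has omega^13*6, beta has omega^14*3
Term 2: alpha has omega^12*2, beta has omega^1*1
Term 3: alpha has omega^4*7, beta has omega^0*0
Term 4: alpha has omega^3*8, beta has omega^0*0
Result: alpha < beta

alpha < beta


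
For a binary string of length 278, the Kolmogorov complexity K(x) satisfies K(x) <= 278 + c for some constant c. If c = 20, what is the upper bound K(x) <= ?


K(x) <= |x| + c = 278 + 20 = 298

298


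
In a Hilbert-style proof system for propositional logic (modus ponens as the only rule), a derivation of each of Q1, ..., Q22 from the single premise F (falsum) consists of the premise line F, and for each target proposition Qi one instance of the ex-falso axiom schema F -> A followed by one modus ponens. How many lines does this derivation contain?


Ex falso, line by line:
- 1 premise line (F)
- 22 targets, each needing 1 axiom instance (F -> Qi) + 1 MP = 2 lines: 2 * 22 = 44
Total = 1 + 44 = 45 lines.

45


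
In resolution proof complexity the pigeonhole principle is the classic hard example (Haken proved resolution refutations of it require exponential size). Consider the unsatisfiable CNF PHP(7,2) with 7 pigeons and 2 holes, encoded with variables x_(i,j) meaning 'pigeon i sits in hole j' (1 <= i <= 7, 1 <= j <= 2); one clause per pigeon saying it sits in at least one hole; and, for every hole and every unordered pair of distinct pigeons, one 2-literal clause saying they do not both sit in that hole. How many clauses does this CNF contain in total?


PHP(7,2): 7 pigeons, 2 holes, 7*2 = 14 variables.
- pigeon clauses: one per pigeon -> 7 clauses
- hole clauses: 2 holes * C(7,2) = 2 * 21 -> 42 clauses
Total clauses = 7 + 42 = 49

49


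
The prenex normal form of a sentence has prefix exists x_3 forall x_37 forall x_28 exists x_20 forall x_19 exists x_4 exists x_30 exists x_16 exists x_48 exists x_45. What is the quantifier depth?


Quantifier prefix has 10 quantifier symbols.
Quantifier depth = 10

10


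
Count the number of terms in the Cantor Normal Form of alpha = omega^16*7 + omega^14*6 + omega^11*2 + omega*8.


CNF: omega^16*7 + omega^14*6 + omega^11*2 + omega*8
Count the summands separated by '+':
  term 1: omega^16*7
  term 2: omega^14*6
  term 3: omega^11*2
  term 4: omega*8
Total terms = 4

4


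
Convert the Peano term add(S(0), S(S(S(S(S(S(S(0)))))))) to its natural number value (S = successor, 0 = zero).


add(S^1(0), S^7(0)):
S^1(0) = 1
S^7(0) = 7
1 + 7 = 8

8


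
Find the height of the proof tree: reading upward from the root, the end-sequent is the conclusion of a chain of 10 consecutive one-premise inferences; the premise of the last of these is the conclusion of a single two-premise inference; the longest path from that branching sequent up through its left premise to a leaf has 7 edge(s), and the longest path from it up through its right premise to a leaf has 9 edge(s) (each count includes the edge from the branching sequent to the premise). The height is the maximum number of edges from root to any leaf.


Longest path through the left premise: 7 edges (measured from the branching sequent)
Longest path through the right premise: 9 edges
Height of the subtree rooted at the branching sequent: max(7, 9) = 9
The branching sequent sits 10 edges above the root (the chain of one-premise inferences), so height = 9 + 10 = 19

19


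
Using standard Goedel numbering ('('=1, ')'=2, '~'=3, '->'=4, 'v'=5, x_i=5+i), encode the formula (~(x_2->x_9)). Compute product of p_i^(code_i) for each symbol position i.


Formula: (~(x_2->x_9))
Symbol codes: [1, 3, 1, 7, 4, 14, 2, 2]
Primes: [2, 3, 5, 7, 11, 13, 17, 19]
p_1^1 = 2^1 = 2
p_2^3 = 3^3 = 27
p_3^1 = 5^1 = 5
p_4^7 = 7^7 = 823543
p_5^4 = 11^4 = 14641
p_6^14 = 13^14 = 3937376385699289
p_7^2 = 17^2 = 289
p_8^2 = 19^2 = 361
Product = 1337312062213890791469822078507810

1337312062213890791469822078507810


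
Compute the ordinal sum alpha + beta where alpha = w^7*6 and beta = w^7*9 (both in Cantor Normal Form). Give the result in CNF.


Ordinal addition w^7*6 + w^7*9:
Both terms have the same exponent 7.
w^e*c + w^e*d = w^e*(c+d).
Result = w^7*(6+9) = w^7*15

w^7*15


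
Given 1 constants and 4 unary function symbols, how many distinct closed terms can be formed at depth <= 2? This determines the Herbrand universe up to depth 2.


Herbrand terms by depth:
Depth 0: 1 constants
Depth 1: 4 new terms (running total: 5)
Depth 2: 16 new terms (running total: 21)
Total distinct ground terms = 21

21


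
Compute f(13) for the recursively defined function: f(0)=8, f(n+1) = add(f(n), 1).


f(0) = 8
f(1) = add(f(0), 1) = add(8, 1) = 9
f(2) = add(f(1), 1) = add(9, 1) = 10
f(3) = add(f(2), 1) = add(10, 1) = 11
f(4) = add(f(3), 1) = add(11, 1) = 12
f(5) = add(f(4), 1) = add(12, 1) = 13
f(6) = add(f(5), 1) = add(13, 1) = 14
f(7) = add(f(6), 1) = add(14, 1) = 15
f(8) = add(f(7), 1) = add(15, 1) = 16
f(9) = add(f(8), 1) = add(16, 1) = 17
f(10) = add(f(9), 1) = add(17, 1) = 18
f(11) = add(f(10), 1) = add(18, 1) = 19
f(12) = add(f(11), 1) = add(19, 1) = 20
f(13) = add(f(12), 1) = add(20, 1) = 21


21


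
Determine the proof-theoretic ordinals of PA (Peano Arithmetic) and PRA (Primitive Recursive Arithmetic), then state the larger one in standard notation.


Proof-theoretic ordinal of PA (Peano Arithmetic): epsilon_0
Proof-theoretic ordinal of PRA (Primitive Recursive Arithmetic): omega^omega
Comparing: omega^omega < epsilon_0.
The larger ordinal is epsilon_0 (from PA (Peano Arithmetic)).

epsilon_0


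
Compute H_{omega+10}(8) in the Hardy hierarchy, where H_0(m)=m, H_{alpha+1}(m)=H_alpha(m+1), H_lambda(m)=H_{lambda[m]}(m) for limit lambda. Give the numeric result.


H_{omega+10}(8):
Unwind the 10 successor steps: H_{omega+10}(8) = H_omega(8+10) = H_omega(18).
H_omega(m) = H_m(m) = m + m = 2m.
Result = 2 * 18 = 36

36


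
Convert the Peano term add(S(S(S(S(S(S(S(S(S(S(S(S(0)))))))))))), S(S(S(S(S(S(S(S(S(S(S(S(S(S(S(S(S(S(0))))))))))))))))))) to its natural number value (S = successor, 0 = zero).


add(S^12(0), S^18(0)):
S^12(0) = 12
S^18(0) = 18
12 + 18 = 30

30


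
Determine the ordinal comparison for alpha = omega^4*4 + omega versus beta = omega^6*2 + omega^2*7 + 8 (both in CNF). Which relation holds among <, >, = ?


Compare term by term from highest exponent:
alpha = omega^4*4 + omega
beta = omega^6*2 + omega^2*7 + 8
Term 1: alpha has omega^4*4, beta has omega^6*2
Term 2: alpha has omega^1*1, beta has omega^2*7
Term 3: alpha has omega^0*0, beta has omega^0*8
Result: alpha < beta

alpha < beta


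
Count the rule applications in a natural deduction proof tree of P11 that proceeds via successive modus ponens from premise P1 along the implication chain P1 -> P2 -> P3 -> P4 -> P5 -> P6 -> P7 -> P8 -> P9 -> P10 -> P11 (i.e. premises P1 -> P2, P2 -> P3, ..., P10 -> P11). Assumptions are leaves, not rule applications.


We have a chain: P1 -> P2 -> P3 -> P4 -> P5 -> P6 -> P7 -> P8 -> P9 -> P10 -> P11.
Each modus ponens application produces the next variable.
The chain has 11 propositions, so 11-1 = 10 modus ponens steps.
Total inference nodes = 10

10


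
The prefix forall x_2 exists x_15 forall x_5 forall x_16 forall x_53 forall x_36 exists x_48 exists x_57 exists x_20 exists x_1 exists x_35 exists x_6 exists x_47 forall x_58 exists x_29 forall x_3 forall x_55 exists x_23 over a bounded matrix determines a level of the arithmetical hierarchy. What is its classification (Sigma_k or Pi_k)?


Leading quantifier is forall, so the class is Pi.
Number of quantifier blocks = alternations + 1 = 7 + 1 = 8.
Classification: Pi_8

Pi_8


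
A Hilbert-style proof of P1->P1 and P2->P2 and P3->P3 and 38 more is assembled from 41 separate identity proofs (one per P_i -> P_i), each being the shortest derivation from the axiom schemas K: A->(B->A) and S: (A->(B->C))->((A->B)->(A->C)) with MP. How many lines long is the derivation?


The shortest proof of A->A from K and S in the Hilbert calculus has exactly 5 lines:
(1) K instance A->((A->A)->A), (2) S instance, (3) MP on 1,2, (4) K instance A->(A->A), (5) MP on 3,4.
For 41 independent identities: 41 * 5 = 205 lines total.

205


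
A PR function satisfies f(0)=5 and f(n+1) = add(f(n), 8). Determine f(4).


f(0) = 5
f(1) = add(f(0), 8) = add(5, 8) = 13
f(2) = add(f(1), 8) = add(13, 8) = 21
f(3) = add(f(2), 8) = add(21, 8) = 29
f(4) = add(f(3), 8) = add(29, 8) = 37


37


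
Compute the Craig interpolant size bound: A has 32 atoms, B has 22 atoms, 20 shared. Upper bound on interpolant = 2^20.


Shared atoms = 20
Craig interpolant size bound = 2^20
= 1048576

1048576


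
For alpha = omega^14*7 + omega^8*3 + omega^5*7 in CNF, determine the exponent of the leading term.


CNF: omega^14*7 + omega^8*3 + omega^5*7
The leading term is omega^14*7, which has exponent 14.

14


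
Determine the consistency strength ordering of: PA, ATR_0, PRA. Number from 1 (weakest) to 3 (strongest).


Ordering by consistency strength:
1. PRA
2. PA
3. ATR_0


PA=2, ATR_0=3, PRA=1


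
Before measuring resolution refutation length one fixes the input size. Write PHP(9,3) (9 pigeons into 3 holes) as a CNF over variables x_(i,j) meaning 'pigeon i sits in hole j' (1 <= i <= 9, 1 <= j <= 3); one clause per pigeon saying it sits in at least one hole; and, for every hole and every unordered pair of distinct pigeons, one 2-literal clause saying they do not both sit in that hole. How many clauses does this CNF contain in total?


PHP(9,3): 9 pigeons, 3 holes, 9*3 = 27 variables.
- pigeon clauses: one per pigeon -> 9 clauses
- hole clauses: 3 holes * C(9,2) = 3 * 36 -> 108 clauses
Total clauses = 9 + 108 = 117

117


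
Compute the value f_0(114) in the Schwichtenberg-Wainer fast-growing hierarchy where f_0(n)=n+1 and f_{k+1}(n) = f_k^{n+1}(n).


f_0(114) = 114 + 1 = 115

115


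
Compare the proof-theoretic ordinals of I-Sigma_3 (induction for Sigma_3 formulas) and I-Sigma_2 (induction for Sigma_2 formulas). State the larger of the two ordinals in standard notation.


Proof-theoretic ordinal of I-Sigma_3 (induction for Sigma_3 formulas): omega^(omega^(omega^omega))
Proof-theoretic ordinal of I-Sigma_2 (induction for Sigma_2 formulas): omega^(omega^omega)
Comparing: omega^(omega^omega) < omega^(omega^(omega^omega)).
The larger ordinal is omega^(omega^(omega^omega)) (from I-Sigma_3 (induction for Sigma_3 formulas)).

omega^(omega^(omega^omega))


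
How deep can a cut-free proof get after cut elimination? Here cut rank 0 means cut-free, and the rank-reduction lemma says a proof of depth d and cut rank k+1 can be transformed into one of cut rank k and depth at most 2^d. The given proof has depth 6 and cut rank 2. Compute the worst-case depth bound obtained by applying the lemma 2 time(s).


Each rank reduction sends depth d to at most 2^d; cut rank r needs r reductions.
2_0(6) = 6
2_1(6) = 2^6 = 64
2_2(6) = 2^64 = 18446744073709551616
Cut-free depth bound = 18446744073709551616

18446744073709551616


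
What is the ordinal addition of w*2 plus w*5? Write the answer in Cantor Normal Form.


Ordinal addition w*2 + w*5:
Both terms have the same exponent 1.
w^e*c + w^e*d = w^e*(c+d).
Result = w^1*(2+5) = w*7

w*7


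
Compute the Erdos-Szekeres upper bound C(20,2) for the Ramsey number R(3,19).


R(3,19) <= C(3+19-2, 3-1) = C(20, 2)
C(20, 2) = 20! / (2! * 18!)
= 190

190


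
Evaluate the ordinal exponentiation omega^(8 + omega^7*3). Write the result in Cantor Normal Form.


omega^(8 + omega^7*3):
In ordinal addition a term is absorbed by a following term of strictly larger exponent: 0 < 7, so 8 + omega^7*3 = omega^7*3.
omega raised to a CNF ordinal is a single CNF term: Result = omega^(omega^7*3)

omega^(omega^7*3)


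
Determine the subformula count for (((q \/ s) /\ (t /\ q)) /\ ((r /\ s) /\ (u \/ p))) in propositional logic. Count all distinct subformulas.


Formula: (((q \/ s) /\ (t /\ q)) /\ ((r /\ s) /\ (u \/ p)))
Subformulas found:
  1. q
  2. u
  3. s
  4. r
  5. t
  6. p
  7. (r /\ s)
  8. (q \/ s)
  9. (t /\ q)
  10. (u \/ p)
  11. ((q \/ s) /\ (t /\ q))
  12. ((r /\ s) /\ (u \/ p))
  13. (((q \/ s) /\ (t /\ q)) /\ ((r /\ s) /\ (u \/ p)))
Total distinct subformulas = 13

13


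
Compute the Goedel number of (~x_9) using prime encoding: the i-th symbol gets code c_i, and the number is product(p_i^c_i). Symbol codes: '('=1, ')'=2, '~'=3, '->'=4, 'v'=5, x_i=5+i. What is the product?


Formula: (~x_9)
Symbol codes: [1, 3, 14, 2]
Primes: [2, 3, 5, 7]
p_1^1 = 2^1 = 2
p_2^3 = 3^3 = 27
p_3^14 = 5^14 = 6103515625
p_4^2 = 7^2 = 49
Product = 16149902343750

16149902343750


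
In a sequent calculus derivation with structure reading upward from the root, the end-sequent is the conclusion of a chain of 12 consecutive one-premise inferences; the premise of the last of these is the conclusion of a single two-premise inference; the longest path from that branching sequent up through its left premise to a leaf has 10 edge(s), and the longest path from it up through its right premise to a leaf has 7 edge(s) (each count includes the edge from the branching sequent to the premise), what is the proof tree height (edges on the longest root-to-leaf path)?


Longest path through the left premise: 10 edges (measured from the branching sequent)
Longest path through the right premise: 7 edges
Height of the subtree rooted at the branching sequent: max(10, 7) = 10
The branching sequent sits 12 edges above the root (the chain of one-premise inferences), so height = 10 + 12 = 22

22


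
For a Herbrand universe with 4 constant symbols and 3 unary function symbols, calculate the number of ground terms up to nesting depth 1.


Herbrand terms by depth:
Depth 0: 4 constants
Depth 1: 12 new terms (running total: 16)
Total distinct ground terms = 16

16


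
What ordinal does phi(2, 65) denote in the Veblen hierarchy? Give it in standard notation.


phi(2, 65):
phi(2, beta) = zeta_beta (the beta-th zeta number, fixed point of epsilon).
phi(2, 65) = zeta_65

zeta_65


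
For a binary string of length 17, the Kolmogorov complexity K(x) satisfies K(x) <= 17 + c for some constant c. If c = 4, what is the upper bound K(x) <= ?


K(x) <= |x| + c = 17 + 4 = 21

21


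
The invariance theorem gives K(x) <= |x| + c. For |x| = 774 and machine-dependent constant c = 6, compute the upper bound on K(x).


K(x) <= |x| + c = 774 + 6 = 780

780


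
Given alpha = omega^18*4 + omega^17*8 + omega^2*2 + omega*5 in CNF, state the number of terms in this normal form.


CNF: omega^18*4 + omega^17*8 + omega^2*2 + omega*5
Count the summands separated by '+':
  term 1: omega^18*4
  term 2: omega^17*8
  term 3: omega^2*2
  term 4: omega*5
Total terms = 4

4


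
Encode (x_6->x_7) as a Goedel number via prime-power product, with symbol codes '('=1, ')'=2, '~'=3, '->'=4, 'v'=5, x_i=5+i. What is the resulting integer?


Formula: (x_6->x_7)
Symbol codes: [1, 11, 4, 12, 2]
Primes: [2, 3, 5, 7, 11]
p_1^1 = 2^1 = 2
p_2^11 = 3^11 = 177147
p_3^4 = 5^4 = 625
p_4^12 = 7^12 = 13841287201
p_5^2 = 11^2 = 121
Product = 370856303699076483750

370856303699076483750


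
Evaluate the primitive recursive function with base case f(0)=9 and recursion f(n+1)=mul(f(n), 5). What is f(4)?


f(0) = 9
f(1) = mul(f(0), 5) = mul(9, 5) = 45
f(2) = mul(f(1), 5) = mul(45, 5) = 225
f(3) = mul(f(2), 5) = mul(225, 5) = 1125
f(4) = mul(f(3), 5) = mul(1125, 5) = 5625


5625


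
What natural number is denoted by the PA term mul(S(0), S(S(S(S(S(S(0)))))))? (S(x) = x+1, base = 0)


mul(S^1(0), S^6(0)):
S^1(0) = 1
S^6(0) = 6
1 * 6 = 6

6


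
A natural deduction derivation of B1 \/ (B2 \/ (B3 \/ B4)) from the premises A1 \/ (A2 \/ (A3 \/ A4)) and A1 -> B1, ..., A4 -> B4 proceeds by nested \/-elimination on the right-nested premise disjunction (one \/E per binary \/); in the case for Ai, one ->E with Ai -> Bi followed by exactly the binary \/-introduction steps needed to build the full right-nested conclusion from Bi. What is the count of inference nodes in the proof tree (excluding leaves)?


Constructive dilemma with 4 branches, all disjunctions right-nested:
- \/E: the premise has 3 binary \/, each eliminated once: 3 nodes.
- ->E: one per case (Ai with Ai -> Bi gives Bi): 4 nodes.
- \/I: in case i < n, Bi needs 1 step to form Bi \/ (B(i+1) \/ ...) and then i-1 steps to prepend B(i-1), ..., B1, i.e. i steps; in case i = n, B4 needs 3 prepend steps.
  \/I total = (1 + 2 + ... + 3) + 3 = 6 + 3 = 9 nodes.
Total = 3 + 4 + 9 = 16

16


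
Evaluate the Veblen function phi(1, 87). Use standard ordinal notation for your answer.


phi(1, 87):
phi(1, beta) = epsilon_beta (the beta-th epsilon number).
phi(1, 87) = epsilon_87

epsilon_87


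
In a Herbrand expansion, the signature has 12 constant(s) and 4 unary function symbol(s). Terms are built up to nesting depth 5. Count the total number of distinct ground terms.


Herbrand terms by depth:
Depth 0: 12 constants
Depth 1: 48 new terms (running total: 60)
Depth 2: 192 new terms (running total: 252)
Depth 3: 768 new terms (running total: 1020)
Depth 4: 3072 new terms (running total: 4092)
Depth 5: 12288 new terms (running total: 16380)
Total distinct ground terms = 16380

16380


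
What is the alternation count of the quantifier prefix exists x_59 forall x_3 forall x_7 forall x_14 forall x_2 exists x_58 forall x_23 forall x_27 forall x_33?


Walk the prefix and count type changes:
  position 1: exists -> forall <-- alternation
  position 2: forall -> forall
  position 3: forall -> forall
  position 4: forall -> forall
  position 5: forall -> exists <-- alternation
  position 6: exists -> forall <-- alternation
  position 7: forall -> forall
  position 8: forall -> forall
Total alternations = 3

3


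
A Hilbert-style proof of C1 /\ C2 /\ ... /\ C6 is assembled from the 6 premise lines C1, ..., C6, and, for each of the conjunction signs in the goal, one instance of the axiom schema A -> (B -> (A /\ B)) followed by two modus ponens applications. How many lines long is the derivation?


Conjoining 6 premises:
- 6 premise lines
- the goal has 5 conjunction signs; each costs 1 axiom instance + 2 MP = 3 lines: 3 * 5 = 15
Total = 6 + 15 = 21 lines.

21


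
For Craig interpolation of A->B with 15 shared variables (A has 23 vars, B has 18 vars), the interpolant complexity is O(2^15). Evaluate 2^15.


Shared atoms = 15
Craig interpolant size bound = 2^15
= 32768

32768


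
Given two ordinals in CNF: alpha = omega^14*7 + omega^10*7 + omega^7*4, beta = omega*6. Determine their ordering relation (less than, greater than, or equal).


Compare term by term from highest exponent:
alpha = omega^14*7 + omega^10*7 + omega^7*4
beta = omega*6
Term 1: alpha has omega^14*7, beta has omega^1*6
Term 2: alpha has omega^10*7, beta has omega^0*0
Term 3: alpha has omega^7*4, beta has omega^0*0
Result: alpha > beta

alpha > beta


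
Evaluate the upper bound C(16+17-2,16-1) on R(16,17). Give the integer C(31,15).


R(16,17) <= C(16+17-2, 16-1) = C(31, 15)
C(31, 15) = 31! / (15! * 16!)
= 300540195

300540195


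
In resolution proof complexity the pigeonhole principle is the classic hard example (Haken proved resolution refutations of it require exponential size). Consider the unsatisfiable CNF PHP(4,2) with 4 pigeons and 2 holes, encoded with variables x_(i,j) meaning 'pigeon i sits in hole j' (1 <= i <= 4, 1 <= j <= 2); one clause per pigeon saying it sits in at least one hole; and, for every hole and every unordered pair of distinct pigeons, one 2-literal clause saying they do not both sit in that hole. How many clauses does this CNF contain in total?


PHP(4,2): 4 pigeons, 2 holes, 4*2 = 8 variables.
- pigeon clauses: one per pigeon -> 4 clauses
- hole clauses: 2 holes * C(4,2) = 2 * 6 -> 12 clauses
Total clauses = 4 + 12 = 16

16


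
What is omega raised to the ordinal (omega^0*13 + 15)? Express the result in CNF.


omega^(omega^0*13 + 15):
omega^0 = 1, so the exponent is 13 + 15 = 28 (finite ordinal addition).
Result = omega^28, already a single CNF term.

omega^28


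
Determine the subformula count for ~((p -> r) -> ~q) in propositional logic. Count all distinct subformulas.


Formula: ~((p -> r) -> ~q)
Subformulas found:
  1. q
  2. p
  3. r
  4. ~q
  5. (p -> r)
  6. ((p -> r) -> ~q)
  7. ~((p -> r) -> ~q)
Total distinct subformulas = 7

7


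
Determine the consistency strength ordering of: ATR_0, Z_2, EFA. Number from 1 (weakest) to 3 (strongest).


Ordering by consistency strength:
1. EFA
2. ATR_0
3. Z_2


ATR_0=2, Z_2=3, EFA=1


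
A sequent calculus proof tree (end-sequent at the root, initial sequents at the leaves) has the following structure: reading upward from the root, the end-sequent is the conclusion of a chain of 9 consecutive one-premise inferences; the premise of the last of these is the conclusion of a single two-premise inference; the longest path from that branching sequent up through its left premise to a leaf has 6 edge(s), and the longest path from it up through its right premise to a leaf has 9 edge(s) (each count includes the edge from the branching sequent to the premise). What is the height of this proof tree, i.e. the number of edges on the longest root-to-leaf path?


Longest path through the left premise: 6 edges (measured from the branching sequent)
Longest path through the right premise: 9 edges
Height of the subtree rooted at the branching sequent: max(6, 9) = 9
The branching sequent sits 9 edges above the root (the chain of one-premise inferences), so height = 9 + 9 = 18

18


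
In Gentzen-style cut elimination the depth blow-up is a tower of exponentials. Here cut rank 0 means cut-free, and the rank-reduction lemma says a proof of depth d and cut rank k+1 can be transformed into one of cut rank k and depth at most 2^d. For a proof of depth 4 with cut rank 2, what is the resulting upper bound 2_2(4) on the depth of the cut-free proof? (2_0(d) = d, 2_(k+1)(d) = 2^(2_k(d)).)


Each rank reduction sends depth d to at most 2^d; cut rank r needs r reductions.
2_0(4) = 4
2_1(4) = 2^4 = 16
2_2(4) = 2^16 = 65536
Cut-free depth bound = 65536

65536


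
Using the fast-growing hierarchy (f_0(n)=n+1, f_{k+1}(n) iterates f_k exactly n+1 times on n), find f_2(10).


f_2(10) = f_1^11(10)
f_1(m) = 2m + 1.
Iterating: f_1^k(n) = 2^k*(n+1) - 1.
f_2(10) = 2^11*(10+1) - 1 = 2048*11 - 1 = 22527

22527


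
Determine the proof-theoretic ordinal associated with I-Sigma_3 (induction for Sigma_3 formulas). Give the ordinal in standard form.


The proof-theoretic ordinal of I-Sigma_3 (induction for Sigma_3 formulas) is a standard result in ordinal analysis.
This ordinal is the supremum of order types of primitive recursive well-orderings
that the theory can prove to be well-ordered.
For I-Sigma_3 (induction for Sigma_3 formulas), the proof-theoretic ordinal is omega^(omega^(omega^omega)).

omega^(omega^(omega^omega))


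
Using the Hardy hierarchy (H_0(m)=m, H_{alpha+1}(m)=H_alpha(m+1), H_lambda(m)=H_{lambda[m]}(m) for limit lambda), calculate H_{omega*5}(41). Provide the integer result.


H_{omega*5}(41):
For the Hardy hierarchy, H_{omega*k}(n) = 2^k * n.
2^5 = 32.
32 * 41 = 1312

1312


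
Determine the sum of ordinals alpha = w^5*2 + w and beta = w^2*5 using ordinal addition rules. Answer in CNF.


Ordinal addition (w^5*2 + w) + w^2*5:
alpha's leading term has exponent 5 > beta's exponent 2, so it survives.
alpha's tail term has exponent 1 < beta's exponent 2, so it is absorbed by beta.
In ordinal addition, any term followed by a strictly larger-exponent term is absorbed.
Result = w^5*2 + w^2*5

w^5*2 + w^2*5


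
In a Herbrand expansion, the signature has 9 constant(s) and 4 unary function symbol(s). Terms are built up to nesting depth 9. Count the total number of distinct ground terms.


Herbrand terms by depth:
Depth 0: 9 constants
Depth 1: 36 new terms (running total: 45)
Depth 2: 144 new terms (running total: 189)
Depth 3: 576 new terms (running total: 765)
Depth 4: 2304 new terms (running total: 3069)
Depth 5: 9216 new terms (running total: 12285)
Depth 6: 36864 new terms (running total: 49149)
Depth 7: 147456 new terms (running total: 196605)
Depth 8: 589824 new terms (running total: 786429)
Depth 9: 2359296 new terms (running total: 3145725)
Total distinct ground terms = 3145725

3145725


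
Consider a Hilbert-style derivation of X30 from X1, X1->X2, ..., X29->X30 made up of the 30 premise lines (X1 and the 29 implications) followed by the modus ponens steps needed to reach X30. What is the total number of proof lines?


We have 30 premise lines: X1 and 29 implications.
Each implication is detached once by MP, giving 29 MP lines.
30 premise lines + 29 MP lines = 59 total lines.

59


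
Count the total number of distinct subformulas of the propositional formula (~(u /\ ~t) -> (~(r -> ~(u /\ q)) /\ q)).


Formula: (~(u /\ ~t) -> (~(r -> ~(u /\ q)) /\ q))
Subformulas found:
  1. q
  2. u
  3. r
  4. t
  5. ~t
  6. (u /\ q)
  7. ~(u /\ q)
  8. (u /\ ~t)
  9. ~(u /\ ~t)
  10. (r -> ~(u /\ q))
  11. ~(r -> ~(u /\ q))
  12. (~(r -> ~(u /\ q)) /\ q)
  13. (~(u /\ ~t) -> (~(r -> ~(u /\ q)) /\ q))
Total distinct subformulas = 13

13


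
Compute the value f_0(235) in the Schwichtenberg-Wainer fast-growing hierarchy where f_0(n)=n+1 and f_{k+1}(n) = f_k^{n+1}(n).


f_0(235) = 235 + 1 = 236

236


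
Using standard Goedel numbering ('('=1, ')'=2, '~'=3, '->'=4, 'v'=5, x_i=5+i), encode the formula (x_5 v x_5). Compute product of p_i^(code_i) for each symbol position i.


Formula: (x_5 v x_5)
Symbol codes: [1, 10, 5, 10, 2]
Primes: [2, 3, 5, 7, 11]
p_1^1 = 2^1 = 2
p_2^10 = 3^10 = 59049
p_3^5 = 5^5 = 3125
p_4^10 = 7^10 = 282475249
p_5^2 = 11^2 = 121
Product = 12614159989764506250

12614159989764506250


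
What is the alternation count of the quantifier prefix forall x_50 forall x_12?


Walk the prefix and count type changes:
  position 1: forall -> forall
Total alternations = 0

0


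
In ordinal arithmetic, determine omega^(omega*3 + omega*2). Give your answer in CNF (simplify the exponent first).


omega^(omega*3 + omega*2):
Both terms of the exponent have the same exponent 1, so they merge: omega*3 + omega*2 = omega*(3+2) = omega*5.
omega raised to a CNF ordinal is a single CNF term: Result = omega^(omega*5)

omega^(omega*5)


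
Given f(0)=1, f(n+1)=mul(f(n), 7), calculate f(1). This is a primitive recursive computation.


f(0) = 1
f(1) = mul(f(0), 7) = mul(1, 7) = 7


7


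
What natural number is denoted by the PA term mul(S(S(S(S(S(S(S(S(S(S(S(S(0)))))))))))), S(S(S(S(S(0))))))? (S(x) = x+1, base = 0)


mul(S^12(0), S^5(0)):
S^12(0) = 12
S^5(0) = 5
12 * 5 = 60

60


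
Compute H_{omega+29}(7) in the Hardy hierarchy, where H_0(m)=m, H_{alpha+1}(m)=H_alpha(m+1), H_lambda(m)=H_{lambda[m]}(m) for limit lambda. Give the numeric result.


H_{omega+29}(7):
Unwind the 29 successor steps: H_{omega+29}(7) = H_omega(7+29) = H_omega(36).
H_omega(m) = H_m(m) = m + m = 2m.
Result = 2 * 36 = 72

72


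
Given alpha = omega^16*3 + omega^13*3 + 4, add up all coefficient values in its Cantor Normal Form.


CNF: omega^16*3 + omega^13*3 + 4
Coefficients: 3 + 3 + 4 = 10

10


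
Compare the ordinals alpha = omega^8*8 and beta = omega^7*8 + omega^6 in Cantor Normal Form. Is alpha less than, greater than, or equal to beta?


Compare term by term from highest exponent:
alpha = omega^8*8
beta = omega^7*8 + omega^6
Term 1: alpha has omega^8*8, beta has omega^7*8
Term 2: alpha has omega^0*0, beta has omega^6*1
Result: alpha > beta

alpha > beta


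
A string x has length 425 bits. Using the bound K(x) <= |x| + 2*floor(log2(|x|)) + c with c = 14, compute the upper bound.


floor(log2(425)) = 8
2 * 8 = 16
K(x) <= 425 + 16 + 14 = 455

455


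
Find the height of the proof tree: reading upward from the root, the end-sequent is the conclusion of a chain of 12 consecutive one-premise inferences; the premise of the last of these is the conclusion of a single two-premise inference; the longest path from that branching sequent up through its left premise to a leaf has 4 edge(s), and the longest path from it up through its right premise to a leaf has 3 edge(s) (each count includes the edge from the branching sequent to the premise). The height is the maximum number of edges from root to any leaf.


Longest path through the left premise: 4 edges (measured from the branching sequent)
Longest path through the right premise: 3 edges
Height of the subtree rooted at the branching sequent: max(4, 3) = 4
The branching sequent sits 12 edges above the root (the chain of one-premise inferences), so height = 4 + 12 = 16

16


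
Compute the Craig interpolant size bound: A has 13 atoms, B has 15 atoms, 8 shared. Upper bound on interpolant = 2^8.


Shared atoms = 8
Craig interpolant size bound = 2^8
= 256

256


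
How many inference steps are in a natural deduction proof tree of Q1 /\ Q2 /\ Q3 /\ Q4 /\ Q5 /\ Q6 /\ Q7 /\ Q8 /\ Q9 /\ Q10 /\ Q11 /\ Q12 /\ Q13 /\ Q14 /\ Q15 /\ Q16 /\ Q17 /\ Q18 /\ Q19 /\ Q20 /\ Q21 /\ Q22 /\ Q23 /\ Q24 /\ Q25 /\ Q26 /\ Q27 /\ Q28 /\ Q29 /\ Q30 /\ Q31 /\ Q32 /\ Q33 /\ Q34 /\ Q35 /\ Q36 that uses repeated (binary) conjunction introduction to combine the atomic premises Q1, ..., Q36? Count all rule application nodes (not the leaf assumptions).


The target conjunction has 36 conjuncts, i.e. 35 binary /\ connectives.
Each conjunction-intro joins two pieces, so 36 atoms require 36-1 = 35 applications.
Total inference nodes = 35

35


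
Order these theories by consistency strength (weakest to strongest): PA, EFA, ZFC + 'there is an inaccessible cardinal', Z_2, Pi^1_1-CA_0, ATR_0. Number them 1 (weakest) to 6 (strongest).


Ordering by consistency strength:
1. EFA
2. PA
3. ATR_0
4. Pi^1_1-CA_0
5. Z_2
6. ZFC + 'there is an inaccessible cardinal'


PA=2, EFA=1, ZFC + 'there is an inaccessible cardinal'=6, Z_2=5, Pi^1_1-CA_0=4, ATR_0=3


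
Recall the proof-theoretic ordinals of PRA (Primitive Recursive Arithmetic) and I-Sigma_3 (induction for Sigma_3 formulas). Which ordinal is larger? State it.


Proof-theoretic ordinal of PRA (Primitive Recursive Arithmetic): omega^omega
Proof-theoretic ordinal of I-Sigma_3 (induction for Sigma_3 formulas): omega^(omega^(omega^omega))
Comparing: omega^omega < omega^(omega^(omega^omega)).
The larger ordinal is omega^(omega^(omega^omega)) (from I-Sigma_3 (induction for Sigma_3 formulas)).

omega^(omega^(omega^omega))


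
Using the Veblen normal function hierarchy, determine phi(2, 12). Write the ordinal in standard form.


phi(2, 12):
phi(2, beta) = zeta_beta (the beta-th zeta number, fixed point of epsilon).
phi(2, 12) = zeta_12

zeta_12


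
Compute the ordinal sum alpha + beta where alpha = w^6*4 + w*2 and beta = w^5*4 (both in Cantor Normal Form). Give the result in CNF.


Ordinal addition (w^6*4 + w*2) + w^5*4:
alpha's leading term has exponent 6 > beta's exponent 5, so it survives.
alpha's tail term has exponent 1 < beta's exponent 5, so it is absorbed by beta.
In ordinal addition, any term followed by a strictly larger-exponent term is absorbed.
Result = w^6*4 + w^5*4

w^6*4 + w^5*4


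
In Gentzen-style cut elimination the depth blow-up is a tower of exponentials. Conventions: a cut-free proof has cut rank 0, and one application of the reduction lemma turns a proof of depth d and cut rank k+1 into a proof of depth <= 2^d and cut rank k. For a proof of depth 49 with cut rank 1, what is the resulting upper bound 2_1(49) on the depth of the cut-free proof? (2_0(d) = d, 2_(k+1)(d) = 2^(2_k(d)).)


Each rank reduction sends depth d to at most 2^d; cut rank r needs r reductions.
2_0(49) = 49
2_1(49) = 2^49 = 562949953421312
Cut-free depth bound = 562949953421312

562949953421312


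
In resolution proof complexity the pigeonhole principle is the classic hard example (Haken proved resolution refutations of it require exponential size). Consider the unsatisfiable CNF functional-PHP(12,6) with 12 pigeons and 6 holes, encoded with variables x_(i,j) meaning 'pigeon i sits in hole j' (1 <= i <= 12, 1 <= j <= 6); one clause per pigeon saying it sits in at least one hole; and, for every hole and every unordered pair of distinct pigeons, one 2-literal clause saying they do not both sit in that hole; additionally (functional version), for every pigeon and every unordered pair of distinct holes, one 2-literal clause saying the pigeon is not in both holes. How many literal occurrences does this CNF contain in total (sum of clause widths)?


functional-PHP(12,6): 12 pigeons, 6 holes, 12*6 = 72 variables.
- pigeon clauses: one per pigeon -> 12 clauses of width 6 -> 72 literals
- hole clauses: 6 holes * C(12,2) = 6 * 66 -> 396 clauses of width 2 -> 792 literals
- functional clauses: 12 pigeons * C(6,2) = 12 * 15 -> 180 clauses of width 2 -> 360 literals
Total literal occurrences = 72 + 792 + 360 = 1224

1224


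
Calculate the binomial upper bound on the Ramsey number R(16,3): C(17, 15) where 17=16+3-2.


R(16,3) <= C(16+3-2, 16-1) = C(17, 15)
C(17, 15) = 17! / (15! * 2!)
= 136

136


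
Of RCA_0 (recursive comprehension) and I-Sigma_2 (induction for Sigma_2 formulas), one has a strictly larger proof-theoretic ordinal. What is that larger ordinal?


Proof-theoretic ordinal of RCA_0 (recursive comprehension): omega^omega
Proof-theoretic ordinal of I-Sigma_2 (induction for Sigma_2 formulas): omega^(omega^omega)
Comparing: omega^omega < omega^(omega^omega).
The larger ordinal is omega^(omega^omega) (from I-Sigma_2 (induction for Sigma_2 formulas)).

omega^(omega^omega)


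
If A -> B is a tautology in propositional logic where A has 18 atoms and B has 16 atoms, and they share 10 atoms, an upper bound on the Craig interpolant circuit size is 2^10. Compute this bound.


Shared atoms = 10
Craig interpolant size bound = 2^10
= 1024

1024


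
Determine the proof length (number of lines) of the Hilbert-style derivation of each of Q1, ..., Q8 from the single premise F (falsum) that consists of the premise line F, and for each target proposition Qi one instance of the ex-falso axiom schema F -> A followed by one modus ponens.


Ex falso, line by line:
- 1 premise line (F)
- 8 targets, each needing 1 axiom instance (F -> Qi) + 1 MP = 2 lines: 2 * 8 = 16
Total = 1 + 16 = 17 lines.

17


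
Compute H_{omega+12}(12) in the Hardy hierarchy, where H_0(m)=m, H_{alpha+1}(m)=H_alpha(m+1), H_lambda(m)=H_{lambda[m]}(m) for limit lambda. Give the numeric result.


H_{omega+12}(12):
Unwind the 12 successor steps: H_{omega+12}(12) = H_omega(12+12) = H_omega(24).
H_omega(m) = H_m(m) = m + m = 2m.
Result = 2 * 24 = 48

48


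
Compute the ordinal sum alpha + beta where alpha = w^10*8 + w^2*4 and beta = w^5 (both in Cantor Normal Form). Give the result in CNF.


Ordinal addition (w^10*8 + w^2*4) + w^5:
alpha's leading term has exponent 10 > beta's exponent 5, so it survives.
alpha's tail term has exponent 2 < beta's exponent 5, so it is absorbed by beta.
In ordinal addition, any term followed by a strictly larger-exponent term is absorbed.
Result = w^10*8 + w^5

w^10*8 + w^5


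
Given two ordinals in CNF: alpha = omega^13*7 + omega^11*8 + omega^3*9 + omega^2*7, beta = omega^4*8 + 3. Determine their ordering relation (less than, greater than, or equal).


Compare term by term from highest exponent:
alpha = omega^13*7 + omega^11*8 + omega^3*9 + omega^2*7
beta = omega^4*8 + 3
Term 1: alpha has omega^13*7, beta has omega^4*8
Term 2: alpha has omega^11*8, beta has omega^0*3
Term 3: alpha has omega^3*9, beta has omega^0*0
Term 4: alpha has omega^2*7, beta has omega^0*0
Result: alpha > beta

alpha > beta
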